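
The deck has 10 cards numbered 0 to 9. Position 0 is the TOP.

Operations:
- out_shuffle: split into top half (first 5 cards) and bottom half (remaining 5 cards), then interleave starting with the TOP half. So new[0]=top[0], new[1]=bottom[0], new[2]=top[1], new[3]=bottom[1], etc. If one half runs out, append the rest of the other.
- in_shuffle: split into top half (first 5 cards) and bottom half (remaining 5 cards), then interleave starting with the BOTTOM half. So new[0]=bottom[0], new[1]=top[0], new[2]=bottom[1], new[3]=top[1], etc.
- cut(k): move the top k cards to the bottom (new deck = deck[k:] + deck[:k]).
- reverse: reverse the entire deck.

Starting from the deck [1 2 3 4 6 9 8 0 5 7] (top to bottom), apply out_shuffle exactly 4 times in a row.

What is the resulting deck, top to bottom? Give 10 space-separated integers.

After op 1 (out_shuffle): [1 9 2 8 3 0 4 5 6 7]
After op 2 (out_shuffle): [1 0 9 4 2 5 8 6 3 7]
After op 3 (out_shuffle): [1 5 0 8 9 6 4 3 2 7]
After op 4 (out_shuffle): [1 6 5 4 0 3 8 2 9 7]

Answer: 1 6 5 4 0 3 8 2 9 7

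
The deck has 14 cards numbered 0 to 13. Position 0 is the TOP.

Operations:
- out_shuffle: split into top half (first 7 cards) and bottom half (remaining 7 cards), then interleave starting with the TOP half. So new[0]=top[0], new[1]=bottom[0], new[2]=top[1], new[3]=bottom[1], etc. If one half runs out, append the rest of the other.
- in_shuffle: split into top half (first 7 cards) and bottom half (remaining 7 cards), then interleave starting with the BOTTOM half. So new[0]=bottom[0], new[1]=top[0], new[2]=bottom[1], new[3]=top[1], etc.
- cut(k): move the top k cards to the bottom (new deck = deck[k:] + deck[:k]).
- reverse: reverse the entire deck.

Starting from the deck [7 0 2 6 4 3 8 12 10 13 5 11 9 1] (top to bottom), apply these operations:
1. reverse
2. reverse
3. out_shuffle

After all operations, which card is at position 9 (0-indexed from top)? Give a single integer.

After op 1 (reverse): [1 9 11 5 13 10 12 8 3 4 6 2 0 7]
After op 2 (reverse): [7 0 2 6 4 3 8 12 10 13 5 11 9 1]
After op 3 (out_shuffle): [7 12 0 10 2 13 6 5 4 11 3 9 8 1]
Position 9: card 11.

Answer: 11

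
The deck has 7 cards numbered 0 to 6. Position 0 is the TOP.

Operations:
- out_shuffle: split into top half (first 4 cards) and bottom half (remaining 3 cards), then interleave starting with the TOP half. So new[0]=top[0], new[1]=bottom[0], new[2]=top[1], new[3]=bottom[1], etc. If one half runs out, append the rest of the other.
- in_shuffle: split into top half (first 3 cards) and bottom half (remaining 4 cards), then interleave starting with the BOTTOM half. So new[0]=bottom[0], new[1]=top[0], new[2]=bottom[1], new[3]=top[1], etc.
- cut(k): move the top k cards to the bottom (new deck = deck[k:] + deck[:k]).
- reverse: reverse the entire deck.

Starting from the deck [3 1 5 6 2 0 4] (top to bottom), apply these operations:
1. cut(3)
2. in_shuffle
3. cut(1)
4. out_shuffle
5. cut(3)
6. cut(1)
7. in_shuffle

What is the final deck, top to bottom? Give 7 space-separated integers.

Answer: 6 2 0 4 3 1 5

Derivation:
After op 1 (cut(3)): [6 2 0 4 3 1 5]
After op 2 (in_shuffle): [4 6 3 2 1 0 5]
After op 3 (cut(1)): [6 3 2 1 0 5 4]
After op 4 (out_shuffle): [6 0 3 5 2 4 1]
After op 5 (cut(3)): [5 2 4 1 6 0 3]
After op 6 (cut(1)): [2 4 1 6 0 3 5]
After op 7 (in_shuffle): [6 2 0 4 3 1 5]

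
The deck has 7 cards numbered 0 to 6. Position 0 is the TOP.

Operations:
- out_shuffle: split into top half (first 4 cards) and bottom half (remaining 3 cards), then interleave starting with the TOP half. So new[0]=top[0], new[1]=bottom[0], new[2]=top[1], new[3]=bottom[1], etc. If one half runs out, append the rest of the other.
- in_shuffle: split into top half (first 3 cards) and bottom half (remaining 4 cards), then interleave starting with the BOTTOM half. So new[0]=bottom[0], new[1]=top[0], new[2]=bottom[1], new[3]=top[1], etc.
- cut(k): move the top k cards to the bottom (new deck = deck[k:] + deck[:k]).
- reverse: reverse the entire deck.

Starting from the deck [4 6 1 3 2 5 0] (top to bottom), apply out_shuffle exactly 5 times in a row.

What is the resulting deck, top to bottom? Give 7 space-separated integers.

Answer: 4 1 2 0 6 3 5

Derivation:
After op 1 (out_shuffle): [4 2 6 5 1 0 3]
After op 2 (out_shuffle): [4 1 2 0 6 3 5]
After op 3 (out_shuffle): [4 6 1 3 2 5 0]
After op 4 (out_shuffle): [4 2 6 5 1 0 3]
After op 5 (out_shuffle): [4 1 2 0 6 3 5]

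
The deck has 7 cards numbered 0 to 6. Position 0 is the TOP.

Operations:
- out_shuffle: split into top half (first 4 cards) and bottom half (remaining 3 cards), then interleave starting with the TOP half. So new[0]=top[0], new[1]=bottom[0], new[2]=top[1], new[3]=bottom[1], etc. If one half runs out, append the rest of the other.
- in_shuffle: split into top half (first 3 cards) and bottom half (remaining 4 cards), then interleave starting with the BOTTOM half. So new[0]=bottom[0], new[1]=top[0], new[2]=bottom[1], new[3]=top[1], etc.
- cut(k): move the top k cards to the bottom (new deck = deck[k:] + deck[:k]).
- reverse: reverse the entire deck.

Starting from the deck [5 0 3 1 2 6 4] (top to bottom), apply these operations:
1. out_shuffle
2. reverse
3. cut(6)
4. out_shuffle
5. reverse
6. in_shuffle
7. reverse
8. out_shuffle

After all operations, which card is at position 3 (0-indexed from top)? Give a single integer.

After op 1 (out_shuffle): [5 2 0 6 3 4 1]
After op 2 (reverse): [1 4 3 6 0 2 5]
After op 3 (cut(6)): [5 1 4 3 6 0 2]
After op 4 (out_shuffle): [5 6 1 0 4 2 3]
After op 5 (reverse): [3 2 4 0 1 6 5]
After op 6 (in_shuffle): [0 3 1 2 6 4 5]
After op 7 (reverse): [5 4 6 2 1 3 0]
After op 8 (out_shuffle): [5 1 4 3 6 0 2]
Position 3: card 3.

Answer: 3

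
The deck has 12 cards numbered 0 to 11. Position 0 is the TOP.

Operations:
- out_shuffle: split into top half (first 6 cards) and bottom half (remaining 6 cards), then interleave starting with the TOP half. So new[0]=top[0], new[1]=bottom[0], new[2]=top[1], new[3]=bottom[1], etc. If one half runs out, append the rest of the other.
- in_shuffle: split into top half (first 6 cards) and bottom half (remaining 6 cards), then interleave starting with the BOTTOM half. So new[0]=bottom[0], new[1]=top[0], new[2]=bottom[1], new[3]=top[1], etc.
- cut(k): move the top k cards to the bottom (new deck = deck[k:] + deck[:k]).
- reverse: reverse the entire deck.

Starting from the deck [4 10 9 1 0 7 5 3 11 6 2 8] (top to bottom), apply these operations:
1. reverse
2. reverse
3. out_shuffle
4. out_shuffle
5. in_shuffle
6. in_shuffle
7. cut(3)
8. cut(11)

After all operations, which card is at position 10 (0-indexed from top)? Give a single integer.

Answer: 7

Derivation:
After op 1 (reverse): [8 2 6 11 3 5 7 0 1 9 10 4]
After op 2 (reverse): [4 10 9 1 0 7 5 3 11 6 2 8]
After op 3 (out_shuffle): [4 5 10 3 9 11 1 6 0 2 7 8]
After op 4 (out_shuffle): [4 1 5 6 10 0 3 2 9 7 11 8]
After op 5 (in_shuffle): [3 4 2 1 9 5 7 6 11 10 8 0]
After op 6 (in_shuffle): [7 3 6 4 11 2 10 1 8 9 0 5]
After op 7 (cut(3)): [4 11 2 10 1 8 9 0 5 7 3 6]
After op 8 (cut(11)): [6 4 11 2 10 1 8 9 0 5 7 3]
Position 10: card 7.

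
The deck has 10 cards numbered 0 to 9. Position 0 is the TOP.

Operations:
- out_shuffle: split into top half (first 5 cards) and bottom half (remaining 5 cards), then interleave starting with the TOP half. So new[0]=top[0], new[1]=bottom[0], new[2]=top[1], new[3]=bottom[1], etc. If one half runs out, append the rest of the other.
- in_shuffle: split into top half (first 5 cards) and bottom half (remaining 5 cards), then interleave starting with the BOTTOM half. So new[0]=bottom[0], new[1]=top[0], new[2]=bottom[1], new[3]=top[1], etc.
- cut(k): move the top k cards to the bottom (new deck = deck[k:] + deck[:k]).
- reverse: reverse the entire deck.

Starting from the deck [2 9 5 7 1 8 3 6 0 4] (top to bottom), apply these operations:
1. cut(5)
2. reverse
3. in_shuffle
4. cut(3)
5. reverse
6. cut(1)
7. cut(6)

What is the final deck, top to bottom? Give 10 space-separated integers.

Answer: 5 6 7 0 1 4 2 8 9 3

Derivation:
After op 1 (cut(5)): [8 3 6 0 4 2 9 5 7 1]
After op 2 (reverse): [1 7 5 9 2 4 0 6 3 8]
After op 3 (in_shuffle): [4 1 0 7 6 5 3 9 8 2]
After op 4 (cut(3)): [7 6 5 3 9 8 2 4 1 0]
After op 5 (reverse): [0 1 4 2 8 9 3 5 6 7]
After op 6 (cut(1)): [1 4 2 8 9 3 5 6 7 0]
After op 7 (cut(6)): [5 6 7 0 1 4 2 8 9 3]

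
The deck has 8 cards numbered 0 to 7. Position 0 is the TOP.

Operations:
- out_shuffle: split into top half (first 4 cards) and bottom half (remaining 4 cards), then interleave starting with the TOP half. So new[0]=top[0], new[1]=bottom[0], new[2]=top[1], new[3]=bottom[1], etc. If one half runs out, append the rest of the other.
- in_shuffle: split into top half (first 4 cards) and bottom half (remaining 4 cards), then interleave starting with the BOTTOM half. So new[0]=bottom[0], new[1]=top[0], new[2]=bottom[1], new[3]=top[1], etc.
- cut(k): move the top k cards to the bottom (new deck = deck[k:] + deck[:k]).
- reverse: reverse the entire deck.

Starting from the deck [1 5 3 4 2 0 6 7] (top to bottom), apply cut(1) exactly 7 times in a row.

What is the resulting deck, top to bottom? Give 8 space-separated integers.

Answer: 7 1 5 3 4 2 0 6

Derivation:
After op 1 (cut(1)): [5 3 4 2 0 6 7 1]
After op 2 (cut(1)): [3 4 2 0 6 7 1 5]
After op 3 (cut(1)): [4 2 0 6 7 1 5 3]
After op 4 (cut(1)): [2 0 6 7 1 5 3 4]
After op 5 (cut(1)): [0 6 7 1 5 3 4 2]
After op 6 (cut(1)): [6 7 1 5 3 4 2 0]
After op 7 (cut(1)): [7 1 5 3 4 2 0 6]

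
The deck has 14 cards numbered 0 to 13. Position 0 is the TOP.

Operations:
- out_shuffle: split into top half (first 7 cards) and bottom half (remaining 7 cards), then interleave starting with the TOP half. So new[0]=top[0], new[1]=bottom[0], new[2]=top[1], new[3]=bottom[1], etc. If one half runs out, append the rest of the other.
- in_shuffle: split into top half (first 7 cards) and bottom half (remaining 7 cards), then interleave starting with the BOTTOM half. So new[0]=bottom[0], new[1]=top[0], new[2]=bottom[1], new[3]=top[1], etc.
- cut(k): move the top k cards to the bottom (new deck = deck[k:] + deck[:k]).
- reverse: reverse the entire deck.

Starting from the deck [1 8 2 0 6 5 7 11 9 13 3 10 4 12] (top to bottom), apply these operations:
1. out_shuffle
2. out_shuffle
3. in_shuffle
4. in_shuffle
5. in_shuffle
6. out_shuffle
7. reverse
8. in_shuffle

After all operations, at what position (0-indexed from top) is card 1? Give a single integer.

After op 1 (out_shuffle): [1 11 8 9 2 13 0 3 6 10 5 4 7 12]
After op 2 (out_shuffle): [1 3 11 6 8 10 9 5 2 4 13 7 0 12]
After op 3 (in_shuffle): [5 1 2 3 4 11 13 6 7 8 0 10 12 9]
After op 4 (in_shuffle): [6 5 7 1 8 2 0 3 10 4 12 11 9 13]
After op 5 (in_shuffle): [3 6 10 5 4 7 12 1 11 8 9 2 13 0]
After op 6 (out_shuffle): [3 1 6 11 10 8 5 9 4 2 7 13 12 0]
After op 7 (reverse): [0 12 13 7 2 4 9 5 8 10 11 6 1 3]
After op 8 (in_shuffle): [5 0 8 12 10 13 11 7 6 2 1 4 3 9]
Card 1 is at position 10.

Answer: 10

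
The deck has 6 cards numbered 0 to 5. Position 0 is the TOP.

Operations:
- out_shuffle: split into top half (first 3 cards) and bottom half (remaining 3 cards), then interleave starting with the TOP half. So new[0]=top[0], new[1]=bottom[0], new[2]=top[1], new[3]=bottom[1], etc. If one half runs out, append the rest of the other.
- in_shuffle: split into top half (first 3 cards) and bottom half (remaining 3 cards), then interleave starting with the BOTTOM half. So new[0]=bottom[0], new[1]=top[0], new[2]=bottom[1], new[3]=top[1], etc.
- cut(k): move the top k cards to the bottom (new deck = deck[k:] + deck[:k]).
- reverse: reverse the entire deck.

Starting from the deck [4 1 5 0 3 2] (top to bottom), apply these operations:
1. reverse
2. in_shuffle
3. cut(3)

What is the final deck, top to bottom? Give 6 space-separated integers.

After op 1 (reverse): [2 3 0 5 1 4]
After op 2 (in_shuffle): [5 2 1 3 4 0]
After op 3 (cut(3)): [3 4 0 5 2 1]

Answer: 3 4 0 5 2 1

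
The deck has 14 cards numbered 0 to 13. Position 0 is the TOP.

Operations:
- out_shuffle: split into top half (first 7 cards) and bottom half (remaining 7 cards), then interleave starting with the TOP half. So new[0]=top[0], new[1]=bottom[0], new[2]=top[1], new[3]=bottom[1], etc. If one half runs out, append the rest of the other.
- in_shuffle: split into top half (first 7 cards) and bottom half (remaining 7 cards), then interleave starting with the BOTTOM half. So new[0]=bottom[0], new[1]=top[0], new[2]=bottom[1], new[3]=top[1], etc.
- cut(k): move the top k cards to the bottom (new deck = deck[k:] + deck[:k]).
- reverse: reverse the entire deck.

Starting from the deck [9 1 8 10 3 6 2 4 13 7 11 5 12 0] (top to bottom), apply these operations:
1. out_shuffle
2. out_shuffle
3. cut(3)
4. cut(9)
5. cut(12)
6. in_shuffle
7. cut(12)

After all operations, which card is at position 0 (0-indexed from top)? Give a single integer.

After op 1 (out_shuffle): [9 4 1 13 8 7 10 11 3 5 6 12 2 0]
After op 2 (out_shuffle): [9 11 4 3 1 5 13 6 8 12 7 2 10 0]
After op 3 (cut(3)): [3 1 5 13 6 8 12 7 2 10 0 9 11 4]
After op 4 (cut(9)): [10 0 9 11 4 3 1 5 13 6 8 12 7 2]
After op 5 (cut(12)): [7 2 10 0 9 11 4 3 1 5 13 6 8 12]
After op 6 (in_shuffle): [3 7 1 2 5 10 13 0 6 9 8 11 12 4]
After op 7 (cut(12)): [12 4 3 7 1 2 5 10 13 0 6 9 8 11]
Position 0: card 12.

Answer: 12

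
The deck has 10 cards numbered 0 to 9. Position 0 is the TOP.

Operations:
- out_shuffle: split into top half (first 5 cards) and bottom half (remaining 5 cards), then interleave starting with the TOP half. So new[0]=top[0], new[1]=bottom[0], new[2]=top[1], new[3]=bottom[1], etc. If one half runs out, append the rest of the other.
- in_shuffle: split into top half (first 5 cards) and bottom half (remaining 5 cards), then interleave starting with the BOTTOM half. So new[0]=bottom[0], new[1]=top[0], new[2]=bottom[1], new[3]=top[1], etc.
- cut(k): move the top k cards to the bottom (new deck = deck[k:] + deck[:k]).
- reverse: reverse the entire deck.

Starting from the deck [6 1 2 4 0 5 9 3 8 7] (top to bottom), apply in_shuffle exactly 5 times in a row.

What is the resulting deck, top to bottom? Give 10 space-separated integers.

Answer: 7 8 3 9 5 0 4 2 1 6

Derivation:
After op 1 (in_shuffle): [5 6 9 1 3 2 8 4 7 0]
After op 2 (in_shuffle): [2 5 8 6 4 9 7 1 0 3]
After op 3 (in_shuffle): [9 2 7 5 1 8 0 6 3 4]
After op 4 (in_shuffle): [8 9 0 2 6 7 3 5 4 1]
After op 5 (in_shuffle): [7 8 3 9 5 0 4 2 1 6]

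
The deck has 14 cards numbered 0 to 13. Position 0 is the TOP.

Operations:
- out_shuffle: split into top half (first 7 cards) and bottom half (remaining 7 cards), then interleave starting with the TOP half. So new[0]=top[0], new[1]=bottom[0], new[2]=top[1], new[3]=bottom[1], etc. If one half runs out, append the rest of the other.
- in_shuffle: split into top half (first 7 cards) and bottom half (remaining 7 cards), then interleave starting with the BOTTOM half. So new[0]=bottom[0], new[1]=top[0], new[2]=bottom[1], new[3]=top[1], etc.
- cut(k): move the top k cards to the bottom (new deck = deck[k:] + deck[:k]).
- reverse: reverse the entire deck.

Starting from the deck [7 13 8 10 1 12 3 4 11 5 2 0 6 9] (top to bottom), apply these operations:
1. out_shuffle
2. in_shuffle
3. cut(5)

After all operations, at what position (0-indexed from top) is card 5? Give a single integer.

After op 1 (out_shuffle): [7 4 13 11 8 5 10 2 1 0 12 6 3 9]
After op 2 (in_shuffle): [2 7 1 4 0 13 12 11 6 8 3 5 9 10]
After op 3 (cut(5)): [13 12 11 6 8 3 5 9 10 2 7 1 4 0]
Card 5 is at position 6.

Answer: 6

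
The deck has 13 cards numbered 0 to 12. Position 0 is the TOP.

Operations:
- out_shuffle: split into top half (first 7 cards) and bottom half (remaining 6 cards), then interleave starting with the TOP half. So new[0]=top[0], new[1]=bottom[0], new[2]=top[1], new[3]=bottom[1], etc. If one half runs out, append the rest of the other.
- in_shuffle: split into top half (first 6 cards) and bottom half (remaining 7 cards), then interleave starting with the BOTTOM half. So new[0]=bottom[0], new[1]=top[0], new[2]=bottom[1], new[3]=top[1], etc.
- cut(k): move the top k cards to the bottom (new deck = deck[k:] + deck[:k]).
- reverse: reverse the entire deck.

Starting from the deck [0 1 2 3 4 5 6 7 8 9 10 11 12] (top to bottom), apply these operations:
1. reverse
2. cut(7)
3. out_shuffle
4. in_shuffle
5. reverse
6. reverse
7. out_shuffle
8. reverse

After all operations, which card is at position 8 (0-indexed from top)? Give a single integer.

Answer: 8

Derivation:
After op 1 (reverse): [12 11 10 9 8 7 6 5 4 3 2 1 0]
After op 2 (cut(7)): [5 4 3 2 1 0 12 11 10 9 8 7 6]
After op 3 (out_shuffle): [5 11 4 10 3 9 2 8 1 7 0 6 12]
After op 4 (in_shuffle): [2 5 8 11 1 4 7 10 0 3 6 9 12]
After op 5 (reverse): [12 9 6 3 0 10 7 4 1 11 8 5 2]
After op 6 (reverse): [2 5 8 11 1 4 7 10 0 3 6 9 12]
After op 7 (out_shuffle): [2 10 5 0 8 3 11 6 1 9 4 12 7]
After op 8 (reverse): [7 12 4 9 1 6 11 3 8 0 5 10 2]
Position 8: card 8.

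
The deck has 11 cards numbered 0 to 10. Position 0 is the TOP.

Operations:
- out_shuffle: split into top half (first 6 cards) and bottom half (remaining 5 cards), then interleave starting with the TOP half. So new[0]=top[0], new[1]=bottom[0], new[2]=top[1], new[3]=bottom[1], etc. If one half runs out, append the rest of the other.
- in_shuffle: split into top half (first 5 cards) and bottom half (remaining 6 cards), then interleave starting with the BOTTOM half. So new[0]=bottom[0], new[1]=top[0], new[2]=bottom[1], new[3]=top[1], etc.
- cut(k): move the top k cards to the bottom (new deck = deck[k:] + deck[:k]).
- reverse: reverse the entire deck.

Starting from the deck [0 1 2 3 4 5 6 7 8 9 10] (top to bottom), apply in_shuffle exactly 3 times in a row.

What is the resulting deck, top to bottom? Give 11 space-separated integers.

After op 1 (in_shuffle): [5 0 6 1 7 2 8 3 9 4 10]
After op 2 (in_shuffle): [2 5 8 0 3 6 9 1 4 7 10]
After op 3 (in_shuffle): [6 2 9 5 1 8 4 0 7 3 10]

Answer: 6 2 9 5 1 8 4 0 7 3 10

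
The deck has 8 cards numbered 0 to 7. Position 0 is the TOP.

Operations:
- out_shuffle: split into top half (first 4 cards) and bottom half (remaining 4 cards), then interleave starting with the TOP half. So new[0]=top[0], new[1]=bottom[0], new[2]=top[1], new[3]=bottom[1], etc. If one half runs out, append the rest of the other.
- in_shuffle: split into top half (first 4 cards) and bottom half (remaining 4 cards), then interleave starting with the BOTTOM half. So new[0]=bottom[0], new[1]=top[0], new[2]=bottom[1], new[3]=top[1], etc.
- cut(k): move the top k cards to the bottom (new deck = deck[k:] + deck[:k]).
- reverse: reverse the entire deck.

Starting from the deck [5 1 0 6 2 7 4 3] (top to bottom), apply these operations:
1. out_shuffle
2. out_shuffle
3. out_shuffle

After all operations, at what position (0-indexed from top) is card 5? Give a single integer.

After op 1 (out_shuffle): [5 2 1 7 0 4 6 3]
After op 2 (out_shuffle): [5 0 2 4 1 6 7 3]
After op 3 (out_shuffle): [5 1 0 6 2 7 4 3]
Card 5 is at position 0.

Answer: 0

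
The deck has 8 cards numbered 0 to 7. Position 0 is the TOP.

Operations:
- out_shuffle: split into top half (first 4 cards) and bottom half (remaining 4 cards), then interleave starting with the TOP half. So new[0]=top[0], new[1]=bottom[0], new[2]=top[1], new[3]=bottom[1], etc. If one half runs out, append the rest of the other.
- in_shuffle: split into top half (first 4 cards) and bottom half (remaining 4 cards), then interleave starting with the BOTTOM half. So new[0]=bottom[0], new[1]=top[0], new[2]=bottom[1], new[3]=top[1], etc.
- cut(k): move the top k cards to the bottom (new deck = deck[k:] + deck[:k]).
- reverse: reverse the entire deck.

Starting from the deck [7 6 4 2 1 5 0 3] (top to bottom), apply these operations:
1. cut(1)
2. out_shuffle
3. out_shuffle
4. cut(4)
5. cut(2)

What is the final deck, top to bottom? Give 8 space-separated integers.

After op 1 (cut(1)): [6 4 2 1 5 0 3 7]
After op 2 (out_shuffle): [6 5 4 0 2 3 1 7]
After op 3 (out_shuffle): [6 2 5 3 4 1 0 7]
After op 4 (cut(4)): [4 1 0 7 6 2 5 3]
After op 5 (cut(2)): [0 7 6 2 5 3 4 1]

Answer: 0 7 6 2 5 3 4 1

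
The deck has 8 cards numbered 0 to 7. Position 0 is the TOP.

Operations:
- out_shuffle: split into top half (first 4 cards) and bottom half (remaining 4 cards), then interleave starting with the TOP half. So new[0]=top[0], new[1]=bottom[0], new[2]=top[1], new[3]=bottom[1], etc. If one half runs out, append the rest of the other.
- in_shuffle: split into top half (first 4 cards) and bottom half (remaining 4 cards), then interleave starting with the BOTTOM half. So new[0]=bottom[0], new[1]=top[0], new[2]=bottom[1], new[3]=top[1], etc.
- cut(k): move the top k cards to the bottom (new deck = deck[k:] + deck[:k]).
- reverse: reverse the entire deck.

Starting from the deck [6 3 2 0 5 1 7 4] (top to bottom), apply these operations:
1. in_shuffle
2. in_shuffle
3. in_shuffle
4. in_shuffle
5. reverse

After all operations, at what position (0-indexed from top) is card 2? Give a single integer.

After op 1 (in_shuffle): [5 6 1 3 7 2 4 0]
After op 2 (in_shuffle): [7 5 2 6 4 1 0 3]
After op 3 (in_shuffle): [4 7 1 5 0 2 3 6]
After op 4 (in_shuffle): [0 4 2 7 3 1 6 5]
After op 5 (reverse): [5 6 1 3 7 2 4 0]
Card 2 is at position 5.

Answer: 5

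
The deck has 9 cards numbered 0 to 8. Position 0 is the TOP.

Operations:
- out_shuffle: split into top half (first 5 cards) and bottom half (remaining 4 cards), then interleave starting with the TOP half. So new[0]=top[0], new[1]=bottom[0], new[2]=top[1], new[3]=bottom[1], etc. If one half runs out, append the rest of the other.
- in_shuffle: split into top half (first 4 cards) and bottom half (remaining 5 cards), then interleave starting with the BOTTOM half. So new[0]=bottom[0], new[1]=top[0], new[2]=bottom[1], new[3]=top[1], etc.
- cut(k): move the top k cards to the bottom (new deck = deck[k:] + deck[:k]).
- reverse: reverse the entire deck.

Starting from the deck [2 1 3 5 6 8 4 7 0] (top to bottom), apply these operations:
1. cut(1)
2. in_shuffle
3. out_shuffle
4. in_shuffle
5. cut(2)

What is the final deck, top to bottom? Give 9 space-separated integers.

Answer: 6 5 3 1 2 0 7 4 8

Derivation:
After op 1 (cut(1)): [1 3 5 6 8 4 7 0 2]
After op 2 (in_shuffle): [8 1 4 3 7 5 0 6 2]
After op 3 (out_shuffle): [8 5 1 0 4 6 3 2 7]
After op 4 (in_shuffle): [4 8 6 5 3 1 2 0 7]
After op 5 (cut(2)): [6 5 3 1 2 0 7 4 8]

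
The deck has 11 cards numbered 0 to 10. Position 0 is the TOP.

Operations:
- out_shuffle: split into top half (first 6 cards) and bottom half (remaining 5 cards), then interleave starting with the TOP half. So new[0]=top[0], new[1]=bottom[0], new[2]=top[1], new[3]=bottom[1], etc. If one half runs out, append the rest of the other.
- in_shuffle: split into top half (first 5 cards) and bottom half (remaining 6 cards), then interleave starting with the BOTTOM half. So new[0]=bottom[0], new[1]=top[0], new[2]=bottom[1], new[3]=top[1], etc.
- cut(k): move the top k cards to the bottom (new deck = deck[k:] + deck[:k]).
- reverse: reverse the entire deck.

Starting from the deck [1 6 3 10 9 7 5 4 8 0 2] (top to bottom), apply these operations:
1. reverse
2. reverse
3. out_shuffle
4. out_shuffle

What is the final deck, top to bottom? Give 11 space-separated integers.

Answer: 1 10 5 0 6 9 4 2 3 7 8

Derivation:
After op 1 (reverse): [2 0 8 4 5 7 9 10 3 6 1]
After op 2 (reverse): [1 6 3 10 9 7 5 4 8 0 2]
After op 3 (out_shuffle): [1 5 6 4 3 8 10 0 9 2 7]
After op 4 (out_shuffle): [1 10 5 0 6 9 4 2 3 7 8]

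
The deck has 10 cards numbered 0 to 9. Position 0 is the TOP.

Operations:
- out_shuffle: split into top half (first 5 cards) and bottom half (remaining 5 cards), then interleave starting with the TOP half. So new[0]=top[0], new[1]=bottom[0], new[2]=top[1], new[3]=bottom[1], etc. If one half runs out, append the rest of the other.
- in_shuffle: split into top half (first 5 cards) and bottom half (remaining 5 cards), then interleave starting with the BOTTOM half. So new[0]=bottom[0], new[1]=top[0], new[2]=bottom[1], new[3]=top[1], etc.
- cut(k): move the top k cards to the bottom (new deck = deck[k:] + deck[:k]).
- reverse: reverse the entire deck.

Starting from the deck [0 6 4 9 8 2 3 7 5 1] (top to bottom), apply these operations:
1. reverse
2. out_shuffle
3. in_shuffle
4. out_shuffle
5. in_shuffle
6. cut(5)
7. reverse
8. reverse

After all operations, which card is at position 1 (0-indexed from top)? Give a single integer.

After op 1 (reverse): [1 5 7 3 2 8 9 4 6 0]
After op 2 (out_shuffle): [1 8 5 9 7 4 3 6 2 0]
After op 3 (in_shuffle): [4 1 3 8 6 5 2 9 0 7]
After op 4 (out_shuffle): [4 5 1 2 3 9 8 0 6 7]
After op 5 (in_shuffle): [9 4 8 5 0 1 6 2 7 3]
After op 6 (cut(5)): [1 6 2 7 3 9 4 8 5 0]
After op 7 (reverse): [0 5 8 4 9 3 7 2 6 1]
After op 8 (reverse): [1 6 2 7 3 9 4 8 5 0]
Position 1: card 6.

Answer: 6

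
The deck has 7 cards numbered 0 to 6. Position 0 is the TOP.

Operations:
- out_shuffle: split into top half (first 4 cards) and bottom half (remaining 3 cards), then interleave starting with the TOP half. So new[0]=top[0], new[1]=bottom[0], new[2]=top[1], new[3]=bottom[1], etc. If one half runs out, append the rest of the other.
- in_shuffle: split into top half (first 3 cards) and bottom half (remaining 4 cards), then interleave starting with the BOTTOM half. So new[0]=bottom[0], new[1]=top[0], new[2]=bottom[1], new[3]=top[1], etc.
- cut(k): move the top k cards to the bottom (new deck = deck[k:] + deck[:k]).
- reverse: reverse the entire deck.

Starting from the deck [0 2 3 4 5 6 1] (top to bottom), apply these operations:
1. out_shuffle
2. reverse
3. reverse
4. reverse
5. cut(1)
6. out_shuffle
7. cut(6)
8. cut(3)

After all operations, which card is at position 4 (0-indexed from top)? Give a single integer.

After op 1 (out_shuffle): [0 5 2 6 3 1 4]
After op 2 (reverse): [4 1 3 6 2 5 0]
After op 3 (reverse): [0 5 2 6 3 1 4]
After op 4 (reverse): [4 1 3 6 2 5 0]
After op 5 (cut(1)): [1 3 6 2 5 0 4]
After op 6 (out_shuffle): [1 5 3 0 6 4 2]
After op 7 (cut(6)): [2 1 5 3 0 6 4]
After op 8 (cut(3)): [3 0 6 4 2 1 5]
Position 4: card 2.

Answer: 2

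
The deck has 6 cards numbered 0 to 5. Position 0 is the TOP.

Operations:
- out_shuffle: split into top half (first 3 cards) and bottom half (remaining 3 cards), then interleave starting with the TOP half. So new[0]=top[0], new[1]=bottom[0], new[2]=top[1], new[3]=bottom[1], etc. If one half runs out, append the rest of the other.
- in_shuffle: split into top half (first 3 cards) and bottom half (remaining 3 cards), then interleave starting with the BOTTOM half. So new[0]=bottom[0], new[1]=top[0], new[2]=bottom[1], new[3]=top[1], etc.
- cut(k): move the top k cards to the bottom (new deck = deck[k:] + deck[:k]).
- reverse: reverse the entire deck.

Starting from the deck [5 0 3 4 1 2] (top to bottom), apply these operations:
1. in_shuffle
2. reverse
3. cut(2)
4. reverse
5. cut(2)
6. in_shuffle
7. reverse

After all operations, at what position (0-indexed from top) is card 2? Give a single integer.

After op 1 (in_shuffle): [4 5 1 0 2 3]
After op 2 (reverse): [3 2 0 1 5 4]
After op 3 (cut(2)): [0 1 5 4 3 2]
After op 4 (reverse): [2 3 4 5 1 0]
After op 5 (cut(2)): [4 5 1 0 2 3]
After op 6 (in_shuffle): [0 4 2 5 3 1]
After op 7 (reverse): [1 3 5 2 4 0]
Card 2 is at position 3.

Answer: 3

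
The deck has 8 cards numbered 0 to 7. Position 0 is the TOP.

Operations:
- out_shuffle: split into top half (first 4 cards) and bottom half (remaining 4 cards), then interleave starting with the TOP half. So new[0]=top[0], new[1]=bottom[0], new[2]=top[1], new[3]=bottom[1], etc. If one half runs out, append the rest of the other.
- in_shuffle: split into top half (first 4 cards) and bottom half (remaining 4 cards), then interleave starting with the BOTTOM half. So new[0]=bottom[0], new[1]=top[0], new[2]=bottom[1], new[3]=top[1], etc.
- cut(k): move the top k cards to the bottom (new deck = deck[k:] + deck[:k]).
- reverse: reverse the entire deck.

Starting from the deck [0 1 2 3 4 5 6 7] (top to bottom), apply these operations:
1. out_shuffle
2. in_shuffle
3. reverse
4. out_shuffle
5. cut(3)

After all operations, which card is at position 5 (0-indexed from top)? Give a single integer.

After op 1 (out_shuffle): [0 4 1 5 2 6 3 7]
After op 2 (in_shuffle): [2 0 6 4 3 1 7 5]
After op 3 (reverse): [5 7 1 3 4 6 0 2]
After op 4 (out_shuffle): [5 4 7 6 1 0 3 2]
After op 5 (cut(3)): [6 1 0 3 2 5 4 7]
Position 5: card 5.

Answer: 5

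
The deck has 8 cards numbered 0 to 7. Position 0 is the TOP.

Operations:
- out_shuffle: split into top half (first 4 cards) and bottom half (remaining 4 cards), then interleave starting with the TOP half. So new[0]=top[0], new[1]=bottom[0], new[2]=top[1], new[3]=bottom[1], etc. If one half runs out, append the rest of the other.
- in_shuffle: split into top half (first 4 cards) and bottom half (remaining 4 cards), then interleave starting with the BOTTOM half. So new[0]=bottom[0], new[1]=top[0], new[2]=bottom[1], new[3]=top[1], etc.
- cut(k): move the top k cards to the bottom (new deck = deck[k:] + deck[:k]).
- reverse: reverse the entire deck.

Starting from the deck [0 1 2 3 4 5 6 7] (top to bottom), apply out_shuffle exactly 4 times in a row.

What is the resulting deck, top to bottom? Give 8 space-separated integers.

After op 1 (out_shuffle): [0 4 1 5 2 6 3 7]
After op 2 (out_shuffle): [0 2 4 6 1 3 5 7]
After op 3 (out_shuffle): [0 1 2 3 4 5 6 7]
After op 4 (out_shuffle): [0 4 1 5 2 6 3 7]

Answer: 0 4 1 5 2 6 3 7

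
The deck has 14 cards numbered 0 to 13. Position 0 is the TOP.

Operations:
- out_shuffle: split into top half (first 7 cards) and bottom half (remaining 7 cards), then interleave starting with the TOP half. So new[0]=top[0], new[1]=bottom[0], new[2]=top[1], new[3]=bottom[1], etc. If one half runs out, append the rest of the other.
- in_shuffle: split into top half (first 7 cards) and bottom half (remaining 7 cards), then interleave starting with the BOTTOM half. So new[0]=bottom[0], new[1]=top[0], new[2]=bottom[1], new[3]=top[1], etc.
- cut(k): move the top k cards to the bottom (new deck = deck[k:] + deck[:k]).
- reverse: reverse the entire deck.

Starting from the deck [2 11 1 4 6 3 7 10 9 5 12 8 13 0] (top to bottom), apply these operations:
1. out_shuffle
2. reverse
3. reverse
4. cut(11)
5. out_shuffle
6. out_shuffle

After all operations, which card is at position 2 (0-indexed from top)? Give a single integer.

Answer: 1

Derivation:
After op 1 (out_shuffle): [2 10 11 9 1 5 4 12 6 8 3 13 7 0]
After op 2 (reverse): [0 7 13 3 8 6 12 4 5 1 9 11 10 2]
After op 3 (reverse): [2 10 11 9 1 5 4 12 6 8 3 13 7 0]
After op 4 (cut(11)): [13 7 0 2 10 11 9 1 5 4 12 6 8 3]
After op 5 (out_shuffle): [13 1 7 5 0 4 2 12 10 6 11 8 9 3]
After op 6 (out_shuffle): [13 12 1 10 7 6 5 11 0 8 4 9 2 3]
Position 2: card 1.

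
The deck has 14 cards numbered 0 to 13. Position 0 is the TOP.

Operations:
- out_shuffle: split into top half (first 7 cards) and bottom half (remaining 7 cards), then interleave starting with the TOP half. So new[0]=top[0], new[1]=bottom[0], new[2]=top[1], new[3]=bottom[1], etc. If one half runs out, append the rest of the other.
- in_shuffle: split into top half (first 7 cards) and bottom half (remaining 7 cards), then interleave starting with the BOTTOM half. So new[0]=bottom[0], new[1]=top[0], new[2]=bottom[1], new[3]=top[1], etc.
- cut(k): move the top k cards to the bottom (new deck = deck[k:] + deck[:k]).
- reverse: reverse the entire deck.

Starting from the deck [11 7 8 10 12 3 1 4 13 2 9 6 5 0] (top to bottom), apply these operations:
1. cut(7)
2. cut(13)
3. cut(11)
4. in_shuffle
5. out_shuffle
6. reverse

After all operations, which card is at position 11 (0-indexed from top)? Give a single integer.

After op 1 (cut(7)): [4 13 2 9 6 5 0 11 7 8 10 12 3 1]
After op 2 (cut(13)): [1 4 13 2 9 6 5 0 11 7 8 10 12 3]
After op 3 (cut(11)): [10 12 3 1 4 13 2 9 6 5 0 11 7 8]
After op 4 (in_shuffle): [9 10 6 12 5 3 0 1 11 4 7 13 8 2]
After op 5 (out_shuffle): [9 1 10 11 6 4 12 7 5 13 3 8 0 2]
After op 6 (reverse): [2 0 8 3 13 5 7 12 4 6 11 10 1 9]
Position 11: card 10.

Answer: 10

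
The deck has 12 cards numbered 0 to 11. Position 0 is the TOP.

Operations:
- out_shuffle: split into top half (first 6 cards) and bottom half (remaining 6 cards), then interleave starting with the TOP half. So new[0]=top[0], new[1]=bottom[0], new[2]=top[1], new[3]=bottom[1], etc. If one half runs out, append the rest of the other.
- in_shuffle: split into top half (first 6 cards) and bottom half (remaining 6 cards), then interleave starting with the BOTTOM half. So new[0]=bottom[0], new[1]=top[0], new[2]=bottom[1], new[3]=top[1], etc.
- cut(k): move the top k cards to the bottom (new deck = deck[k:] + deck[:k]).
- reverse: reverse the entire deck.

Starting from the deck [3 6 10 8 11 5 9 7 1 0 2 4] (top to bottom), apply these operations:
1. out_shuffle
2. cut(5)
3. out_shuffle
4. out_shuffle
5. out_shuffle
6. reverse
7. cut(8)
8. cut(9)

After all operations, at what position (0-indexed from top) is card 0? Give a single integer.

Answer: 1

Derivation:
After op 1 (out_shuffle): [3 9 6 7 10 1 8 0 11 2 5 4]
After op 2 (cut(5)): [1 8 0 11 2 5 4 3 9 6 7 10]
After op 3 (out_shuffle): [1 4 8 3 0 9 11 6 2 7 5 10]
After op 4 (out_shuffle): [1 11 4 6 8 2 3 7 0 5 9 10]
After op 5 (out_shuffle): [1 3 11 7 4 0 6 5 8 9 2 10]
After op 6 (reverse): [10 2 9 8 5 6 0 4 7 11 3 1]
After op 7 (cut(8)): [7 11 3 1 10 2 9 8 5 6 0 4]
After op 8 (cut(9)): [6 0 4 7 11 3 1 10 2 9 8 5]
Card 0 is at position 1.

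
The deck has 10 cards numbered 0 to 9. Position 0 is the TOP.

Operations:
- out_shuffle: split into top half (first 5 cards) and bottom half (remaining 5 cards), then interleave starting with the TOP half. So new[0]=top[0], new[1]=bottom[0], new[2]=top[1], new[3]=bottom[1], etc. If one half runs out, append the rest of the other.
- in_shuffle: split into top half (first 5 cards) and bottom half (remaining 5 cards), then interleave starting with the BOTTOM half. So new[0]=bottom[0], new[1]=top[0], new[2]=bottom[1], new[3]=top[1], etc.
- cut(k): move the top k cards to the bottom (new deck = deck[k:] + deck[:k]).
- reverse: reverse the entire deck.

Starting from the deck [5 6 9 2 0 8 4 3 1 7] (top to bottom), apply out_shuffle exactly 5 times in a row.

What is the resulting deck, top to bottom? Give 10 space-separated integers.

After op 1 (out_shuffle): [5 8 6 4 9 3 2 1 0 7]
After op 2 (out_shuffle): [5 3 8 2 6 1 4 0 9 7]
After op 3 (out_shuffle): [5 1 3 4 8 0 2 9 6 7]
After op 4 (out_shuffle): [5 0 1 2 3 9 4 6 8 7]
After op 5 (out_shuffle): [5 9 0 4 1 6 2 8 3 7]

Answer: 5 9 0 4 1 6 2 8 3 7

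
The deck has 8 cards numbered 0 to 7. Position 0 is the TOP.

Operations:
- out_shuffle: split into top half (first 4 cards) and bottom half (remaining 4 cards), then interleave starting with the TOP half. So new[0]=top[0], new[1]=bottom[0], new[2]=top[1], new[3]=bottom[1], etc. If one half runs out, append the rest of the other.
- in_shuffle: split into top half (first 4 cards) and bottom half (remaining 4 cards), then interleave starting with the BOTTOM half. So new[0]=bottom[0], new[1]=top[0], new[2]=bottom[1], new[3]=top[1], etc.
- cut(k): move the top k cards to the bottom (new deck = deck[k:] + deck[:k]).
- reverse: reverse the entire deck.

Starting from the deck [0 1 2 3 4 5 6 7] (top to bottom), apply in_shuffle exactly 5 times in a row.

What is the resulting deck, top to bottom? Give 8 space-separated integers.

After op 1 (in_shuffle): [4 0 5 1 6 2 7 3]
After op 2 (in_shuffle): [6 4 2 0 7 5 3 1]
After op 3 (in_shuffle): [7 6 5 4 3 2 1 0]
After op 4 (in_shuffle): [3 7 2 6 1 5 0 4]
After op 5 (in_shuffle): [1 3 5 7 0 2 4 6]

Answer: 1 3 5 7 0 2 4 6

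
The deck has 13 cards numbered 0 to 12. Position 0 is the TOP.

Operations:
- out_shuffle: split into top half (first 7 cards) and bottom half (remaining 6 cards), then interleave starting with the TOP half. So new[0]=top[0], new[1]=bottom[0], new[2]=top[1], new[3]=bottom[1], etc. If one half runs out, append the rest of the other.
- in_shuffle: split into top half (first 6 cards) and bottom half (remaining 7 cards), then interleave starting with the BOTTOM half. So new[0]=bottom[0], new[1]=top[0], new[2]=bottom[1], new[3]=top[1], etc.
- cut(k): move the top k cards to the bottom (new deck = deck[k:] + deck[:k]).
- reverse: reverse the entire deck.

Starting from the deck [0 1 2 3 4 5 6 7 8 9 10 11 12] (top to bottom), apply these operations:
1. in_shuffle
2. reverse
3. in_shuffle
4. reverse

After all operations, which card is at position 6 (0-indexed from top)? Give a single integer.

After op 1 (in_shuffle): [6 0 7 1 8 2 9 3 10 4 11 5 12]
After op 2 (reverse): [12 5 11 4 10 3 9 2 8 1 7 0 6]
After op 3 (in_shuffle): [9 12 2 5 8 11 1 4 7 10 0 3 6]
After op 4 (reverse): [6 3 0 10 7 4 1 11 8 5 2 12 9]
Position 6: card 1.

Answer: 1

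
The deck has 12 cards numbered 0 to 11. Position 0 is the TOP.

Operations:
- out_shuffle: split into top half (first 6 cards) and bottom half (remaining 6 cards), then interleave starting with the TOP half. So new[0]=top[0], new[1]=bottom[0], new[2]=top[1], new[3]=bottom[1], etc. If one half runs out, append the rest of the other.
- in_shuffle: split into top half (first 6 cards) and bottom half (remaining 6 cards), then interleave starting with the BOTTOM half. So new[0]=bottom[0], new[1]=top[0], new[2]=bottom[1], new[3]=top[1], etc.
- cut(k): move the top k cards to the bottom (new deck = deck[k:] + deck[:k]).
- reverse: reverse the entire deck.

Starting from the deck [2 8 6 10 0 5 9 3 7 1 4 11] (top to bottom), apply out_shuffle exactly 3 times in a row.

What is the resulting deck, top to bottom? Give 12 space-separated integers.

Answer: 2 3 10 4 9 6 1 5 8 7 0 11

Derivation:
After op 1 (out_shuffle): [2 9 8 3 6 7 10 1 0 4 5 11]
After op 2 (out_shuffle): [2 10 9 1 8 0 3 4 6 5 7 11]
After op 3 (out_shuffle): [2 3 10 4 9 6 1 5 8 7 0 11]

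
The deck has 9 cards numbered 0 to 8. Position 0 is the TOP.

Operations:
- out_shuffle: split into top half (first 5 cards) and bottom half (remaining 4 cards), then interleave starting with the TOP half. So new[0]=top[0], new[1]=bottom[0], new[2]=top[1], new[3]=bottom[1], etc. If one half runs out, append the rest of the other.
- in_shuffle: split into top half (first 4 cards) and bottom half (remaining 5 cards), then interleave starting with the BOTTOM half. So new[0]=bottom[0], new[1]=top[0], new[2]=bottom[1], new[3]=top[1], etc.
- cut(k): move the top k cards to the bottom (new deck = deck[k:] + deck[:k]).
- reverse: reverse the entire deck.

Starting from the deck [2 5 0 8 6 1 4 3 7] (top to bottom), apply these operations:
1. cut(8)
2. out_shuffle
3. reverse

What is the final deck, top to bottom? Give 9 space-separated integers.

After op 1 (cut(8)): [7 2 5 0 8 6 1 4 3]
After op 2 (out_shuffle): [7 6 2 1 5 4 0 3 8]
After op 3 (reverse): [8 3 0 4 5 1 2 6 7]

Answer: 8 3 0 4 5 1 2 6 7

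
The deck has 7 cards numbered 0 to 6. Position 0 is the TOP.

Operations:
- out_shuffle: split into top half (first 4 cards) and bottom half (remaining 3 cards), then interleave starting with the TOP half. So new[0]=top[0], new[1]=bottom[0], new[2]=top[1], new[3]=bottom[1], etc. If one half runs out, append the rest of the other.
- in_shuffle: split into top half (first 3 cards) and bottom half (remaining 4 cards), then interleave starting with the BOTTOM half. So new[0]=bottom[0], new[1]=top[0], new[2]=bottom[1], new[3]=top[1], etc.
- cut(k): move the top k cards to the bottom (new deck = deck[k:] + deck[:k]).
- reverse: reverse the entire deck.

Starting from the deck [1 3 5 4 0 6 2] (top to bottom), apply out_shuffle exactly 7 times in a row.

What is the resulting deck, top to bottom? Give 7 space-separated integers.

After op 1 (out_shuffle): [1 0 3 6 5 2 4]
After op 2 (out_shuffle): [1 5 0 2 3 4 6]
After op 3 (out_shuffle): [1 3 5 4 0 6 2]
After op 4 (out_shuffle): [1 0 3 6 5 2 4]
After op 5 (out_shuffle): [1 5 0 2 3 4 6]
After op 6 (out_shuffle): [1 3 5 4 0 6 2]
After op 7 (out_shuffle): [1 0 3 6 5 2 4]

Answer: 1 0 3 6 5 2 4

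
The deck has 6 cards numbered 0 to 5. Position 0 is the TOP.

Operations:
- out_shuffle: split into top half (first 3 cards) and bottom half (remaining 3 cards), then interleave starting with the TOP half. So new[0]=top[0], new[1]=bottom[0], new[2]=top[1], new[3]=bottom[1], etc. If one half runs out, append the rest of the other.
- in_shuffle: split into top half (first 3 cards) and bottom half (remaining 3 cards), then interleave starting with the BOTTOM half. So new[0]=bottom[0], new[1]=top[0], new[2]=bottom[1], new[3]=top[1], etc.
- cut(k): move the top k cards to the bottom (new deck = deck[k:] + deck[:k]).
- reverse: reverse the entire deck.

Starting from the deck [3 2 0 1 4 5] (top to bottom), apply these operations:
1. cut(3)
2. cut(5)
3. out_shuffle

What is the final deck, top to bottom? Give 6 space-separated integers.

Answer: 0 5 1 3 4 2

Derivation:
After op 1 (cut(3)): [1 4 5 3 2 0]
After op 2 (cut(5)): [0 1 4 5 3 2]
After op 3 (out_shuffle): [0 5 1 3 4 2]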